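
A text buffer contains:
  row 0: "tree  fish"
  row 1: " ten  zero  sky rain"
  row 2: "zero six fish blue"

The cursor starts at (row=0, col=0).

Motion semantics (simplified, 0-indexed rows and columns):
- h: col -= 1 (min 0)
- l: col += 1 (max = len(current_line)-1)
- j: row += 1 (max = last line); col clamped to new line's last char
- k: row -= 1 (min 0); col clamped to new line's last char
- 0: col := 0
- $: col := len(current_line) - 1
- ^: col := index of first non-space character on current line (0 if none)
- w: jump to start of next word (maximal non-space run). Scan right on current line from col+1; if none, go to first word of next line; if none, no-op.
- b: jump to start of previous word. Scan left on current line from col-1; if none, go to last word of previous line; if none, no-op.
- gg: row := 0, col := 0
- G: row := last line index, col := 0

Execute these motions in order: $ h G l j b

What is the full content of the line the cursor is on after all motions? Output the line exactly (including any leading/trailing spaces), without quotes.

After 1 ($): row=0 col=9 char='h'
After 2 (h): row=0 col=8 char='s'
After 3 (G): row=2 col=0 char='z'
After 4 (l): row=2 col=1 char='e'
After 5 (j): row=2 col=1 char='e'
After 6 (b): row=2 col=0 char='z'

Answer: zero six fish blue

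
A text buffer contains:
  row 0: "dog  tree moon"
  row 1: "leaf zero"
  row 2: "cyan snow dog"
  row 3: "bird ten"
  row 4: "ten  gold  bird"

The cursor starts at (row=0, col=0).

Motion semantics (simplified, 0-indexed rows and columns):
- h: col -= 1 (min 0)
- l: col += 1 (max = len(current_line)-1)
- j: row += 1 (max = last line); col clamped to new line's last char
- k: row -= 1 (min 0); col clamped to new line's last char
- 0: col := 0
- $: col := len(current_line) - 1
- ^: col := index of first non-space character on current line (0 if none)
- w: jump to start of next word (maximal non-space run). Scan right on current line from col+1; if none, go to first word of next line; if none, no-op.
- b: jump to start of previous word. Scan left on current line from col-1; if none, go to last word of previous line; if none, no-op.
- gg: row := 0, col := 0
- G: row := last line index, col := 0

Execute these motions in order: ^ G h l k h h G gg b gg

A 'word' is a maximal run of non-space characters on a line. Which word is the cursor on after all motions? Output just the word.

Answer: dog

Derivation:
After 1 (^): row=0 col=0 char='d'
After 2 (G): row=4 col=0 char='t'
After 3 (h): row=4 col=0 char='t'
After 4 (l): row=4 col=1 char='e'
After 5 (k): row=3 col=1 char='i'
After 6 (h): row=3 col=0 char='b'
After 7 (h): row=3 col=0 char='b'
After 8 (G): row=4 col=0 char='t'
After 9 (gg): row=0 col=0 char='d'
After 10 (b): row=0 col=0 char='d'
After 11 (gg): row=0 col=0 char='d'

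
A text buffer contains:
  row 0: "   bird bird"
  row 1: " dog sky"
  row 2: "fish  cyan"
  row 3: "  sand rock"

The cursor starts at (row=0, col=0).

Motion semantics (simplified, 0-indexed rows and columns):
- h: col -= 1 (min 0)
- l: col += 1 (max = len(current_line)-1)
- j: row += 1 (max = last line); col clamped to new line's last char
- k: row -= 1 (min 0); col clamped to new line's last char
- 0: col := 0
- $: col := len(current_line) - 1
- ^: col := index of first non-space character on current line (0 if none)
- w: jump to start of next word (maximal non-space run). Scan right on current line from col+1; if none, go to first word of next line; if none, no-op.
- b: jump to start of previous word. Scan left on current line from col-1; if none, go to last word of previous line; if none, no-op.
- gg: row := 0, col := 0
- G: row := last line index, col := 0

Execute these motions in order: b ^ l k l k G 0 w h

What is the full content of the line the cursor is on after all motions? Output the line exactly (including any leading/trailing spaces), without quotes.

Answer:   sand rock

Derivation:
After 1 (b): row=0 col=0 char='_'
After 2 (^): row=0 col=3 char='b'
After 3 (l): row=0 col=4 char='i'
After 4 (k): row=0 col=4 char='i'
After 5 (l): row=0 col=5 char='r'
After 6 (k): row=0 col=5 char='r'
After 7 (G): row=3 col=0 char='_'
After 8 (0): row=3 col=0 char='_'
After 9 (w): row=3 col=2 char='s'
After 10 (h): row=3 col=1 char='_'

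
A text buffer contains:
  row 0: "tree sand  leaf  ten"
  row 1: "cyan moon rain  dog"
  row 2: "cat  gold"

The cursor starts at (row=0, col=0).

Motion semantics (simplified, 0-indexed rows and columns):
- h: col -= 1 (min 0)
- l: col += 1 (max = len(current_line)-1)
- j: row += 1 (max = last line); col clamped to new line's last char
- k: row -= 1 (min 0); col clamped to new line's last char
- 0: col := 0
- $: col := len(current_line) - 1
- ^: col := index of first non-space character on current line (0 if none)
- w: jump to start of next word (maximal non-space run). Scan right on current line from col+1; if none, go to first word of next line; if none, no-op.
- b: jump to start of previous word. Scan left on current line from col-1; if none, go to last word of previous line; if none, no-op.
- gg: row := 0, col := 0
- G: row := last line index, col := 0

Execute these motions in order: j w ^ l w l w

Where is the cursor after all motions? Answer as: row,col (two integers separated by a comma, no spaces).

After 1 (j): row=1 col=0 char='c'
After 2 (w): row=1 col=5 char='m'
After 3 (^): row=1 col=0 char='c'
After 4 (l): row=1 col=1 char='y'
After 5 (w): row=1 col=5 char='m'
After 6 (l): row=1 col=6 char='o'
After 7 (w): row=1 col=10 char='r'

Answer: 1,10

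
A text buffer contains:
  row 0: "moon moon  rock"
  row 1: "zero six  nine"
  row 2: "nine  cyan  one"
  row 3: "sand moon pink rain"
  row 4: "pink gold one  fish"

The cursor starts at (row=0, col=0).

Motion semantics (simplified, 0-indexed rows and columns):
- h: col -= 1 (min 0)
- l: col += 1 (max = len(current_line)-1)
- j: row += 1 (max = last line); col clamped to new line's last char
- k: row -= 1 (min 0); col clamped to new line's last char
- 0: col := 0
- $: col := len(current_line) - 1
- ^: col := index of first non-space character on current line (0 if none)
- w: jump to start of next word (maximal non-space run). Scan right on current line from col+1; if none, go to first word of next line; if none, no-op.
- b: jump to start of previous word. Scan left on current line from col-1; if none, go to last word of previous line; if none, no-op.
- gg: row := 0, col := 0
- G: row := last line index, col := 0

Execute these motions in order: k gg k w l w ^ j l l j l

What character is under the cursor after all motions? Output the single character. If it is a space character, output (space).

Answer: e

Derivation:
After 1 (k): row=0 col=0 char='m'
After 2 (gg): row=0 col=0 char='m'
After 3 (k): row=0 col=0 char='m'
After 4 (w): row=0 col=5 char='m'
After 5 (l): row=0 col=6 char='o'
After 6 (w): row=0 col=11 char='r'
After 7 (^): row=0 col=0 char='m'
After 8 (j): row=1 col=0 char='z'
After 9 (l): row=1 col=1 char='e'
After 10 (l): row=1 col=2 char='r'
After 11 (j): row=2 col=2 char='n'
After 12 (l): row=2 col=3 char='e'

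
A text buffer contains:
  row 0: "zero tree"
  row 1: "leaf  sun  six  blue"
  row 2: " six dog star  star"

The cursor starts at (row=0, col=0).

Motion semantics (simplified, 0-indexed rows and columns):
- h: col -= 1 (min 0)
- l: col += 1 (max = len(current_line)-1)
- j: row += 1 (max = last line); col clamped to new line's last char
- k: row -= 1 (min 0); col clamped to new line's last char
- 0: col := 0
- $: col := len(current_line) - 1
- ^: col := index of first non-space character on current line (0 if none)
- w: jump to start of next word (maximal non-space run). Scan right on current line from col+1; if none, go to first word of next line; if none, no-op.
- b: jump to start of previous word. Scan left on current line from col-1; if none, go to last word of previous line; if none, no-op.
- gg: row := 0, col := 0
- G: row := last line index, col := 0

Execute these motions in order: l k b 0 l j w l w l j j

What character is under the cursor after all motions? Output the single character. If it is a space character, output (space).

Answer: r

Derivation:
After 1 (l): row=0 col=1 char='e'
After 2 (k): row=0 col=1 char='e'
After 3 (b): row=0 col=0 char='z'
After 4 (0): row=0 col=0 char='z'
After 5 (l): row=0 col=1 char='e'
After 6 (j): row=1 col=1 char='e'
After 7 (w): row=1 col=6 char='s'
After 8 (l): row=1 col=7 char='u'
After 9 (w): row=1 col=11 char='s'
After 10 (l): row=1 col=12 char='i'
After 11 (j): row=2 col=12 char='r'
After 12 (j): row=2 col=12 char='r'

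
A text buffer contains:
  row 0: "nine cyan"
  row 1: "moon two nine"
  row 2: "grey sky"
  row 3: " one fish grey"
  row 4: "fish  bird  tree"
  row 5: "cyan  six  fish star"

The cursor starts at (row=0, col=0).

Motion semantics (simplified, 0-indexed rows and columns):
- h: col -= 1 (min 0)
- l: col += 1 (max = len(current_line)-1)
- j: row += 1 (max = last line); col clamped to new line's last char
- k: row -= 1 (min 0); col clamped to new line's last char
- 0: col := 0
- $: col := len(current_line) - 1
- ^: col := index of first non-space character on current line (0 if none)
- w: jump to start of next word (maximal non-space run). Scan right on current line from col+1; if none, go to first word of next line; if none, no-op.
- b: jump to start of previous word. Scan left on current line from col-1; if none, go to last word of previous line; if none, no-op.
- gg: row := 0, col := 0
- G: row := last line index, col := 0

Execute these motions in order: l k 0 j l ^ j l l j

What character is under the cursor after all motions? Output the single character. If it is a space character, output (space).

Answer: n

Derivation:
After 1 (l): row=0 col=1 char='i'
After 2 (k): row=0 col=1 char='i'
After 3 (0): row=0 col=0 char='n'
After 4 (j): row=1 col=0 char='m'
After 5 (l): row=1 col=1 char='o'
After 6 (^): row=1 col=0 char='m'
After 7 (j): row=2 col=0 char='g'
After 8 (l): row=2 col=1 char='r'
After 9 (l): row=2 col=2 char='e'
After 10 (j): row=3 col=2 char='n'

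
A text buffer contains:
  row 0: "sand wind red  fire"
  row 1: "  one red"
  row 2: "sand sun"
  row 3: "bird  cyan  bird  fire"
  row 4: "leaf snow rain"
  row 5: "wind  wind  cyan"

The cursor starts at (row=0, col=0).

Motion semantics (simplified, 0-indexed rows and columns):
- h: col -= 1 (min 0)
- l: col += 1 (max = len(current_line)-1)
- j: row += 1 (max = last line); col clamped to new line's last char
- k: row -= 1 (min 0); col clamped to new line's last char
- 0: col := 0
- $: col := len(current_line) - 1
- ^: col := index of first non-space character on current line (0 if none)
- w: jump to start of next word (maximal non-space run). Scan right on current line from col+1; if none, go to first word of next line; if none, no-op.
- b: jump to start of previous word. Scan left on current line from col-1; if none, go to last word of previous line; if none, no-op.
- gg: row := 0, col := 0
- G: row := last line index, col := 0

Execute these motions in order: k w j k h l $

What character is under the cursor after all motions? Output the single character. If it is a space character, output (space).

Answer: e

Derivation:
After 1 (k): row=0 col=0 char='s'
After 2 (w): row=0 col=5 char='w'
After 3 (j): row=1 col=5 char='_'
After 4 (k): row=0 col=5 char='w'
After 5 (h): row=0 col=4 char='_'
After 6 (l): row=0 col=5 char='w'
After 7 ($): row=0 col=18 char='e'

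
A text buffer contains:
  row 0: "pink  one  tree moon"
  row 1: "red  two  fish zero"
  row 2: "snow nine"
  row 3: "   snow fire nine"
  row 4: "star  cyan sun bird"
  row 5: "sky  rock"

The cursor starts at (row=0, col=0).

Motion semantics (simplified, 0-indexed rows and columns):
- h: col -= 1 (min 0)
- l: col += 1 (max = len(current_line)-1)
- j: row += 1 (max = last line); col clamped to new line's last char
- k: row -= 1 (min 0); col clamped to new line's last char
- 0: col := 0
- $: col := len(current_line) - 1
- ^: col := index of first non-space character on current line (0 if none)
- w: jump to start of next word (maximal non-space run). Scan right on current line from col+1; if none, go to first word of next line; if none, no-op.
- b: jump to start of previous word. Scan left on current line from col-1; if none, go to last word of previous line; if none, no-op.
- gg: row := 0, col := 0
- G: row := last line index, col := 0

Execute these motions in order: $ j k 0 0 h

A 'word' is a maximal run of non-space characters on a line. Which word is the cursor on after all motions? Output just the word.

After 1 ($): row=0 col=19 char='n'
After 2 (j): row=1 col=18 char='o'
After 3 (k): row=0 col=18 char='o'
After 4 (0): row=0 col=0 char='p'
After 5 (0): row=0 col=0 char='p'
After 6 (h): row=0 col=0 char='p'

Answer: pink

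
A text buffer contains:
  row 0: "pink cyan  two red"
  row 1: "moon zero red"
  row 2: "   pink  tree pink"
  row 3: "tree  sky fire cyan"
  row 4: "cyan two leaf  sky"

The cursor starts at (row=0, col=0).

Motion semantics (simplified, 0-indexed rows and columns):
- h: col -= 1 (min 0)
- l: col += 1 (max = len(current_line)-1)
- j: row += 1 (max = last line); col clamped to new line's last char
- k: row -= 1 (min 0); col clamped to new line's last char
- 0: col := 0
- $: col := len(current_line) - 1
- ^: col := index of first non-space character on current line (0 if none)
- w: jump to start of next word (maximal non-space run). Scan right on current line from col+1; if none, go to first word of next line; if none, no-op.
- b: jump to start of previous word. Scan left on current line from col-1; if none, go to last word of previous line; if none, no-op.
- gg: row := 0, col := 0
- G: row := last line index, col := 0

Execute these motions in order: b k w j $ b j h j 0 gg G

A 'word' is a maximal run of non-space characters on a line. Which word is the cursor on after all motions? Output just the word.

Answer: cyan

Derivation:
After 1 (b): row=0 col=0 char='p'
After 2 (k): row=0 col=0 char='p'
After 3 (w): row=0 col=5 char='c'
After 4 (j): row=1 col=5 char='z'
After 5 ($): row=1 col=12 char='d'
After 6 (b): row=1 col=10 char='r'
After 7 (j): row=2 col=10 char='r'
After 8 (h): row=2 col=9 char='t'
After 9 (j): row=3 col=9 char='_'
After 10 (0): row=3 col=0 char='t'
After 11 (gg): row=0 col=0 char='p'
After 12 (G): row=4 col=0 char='c'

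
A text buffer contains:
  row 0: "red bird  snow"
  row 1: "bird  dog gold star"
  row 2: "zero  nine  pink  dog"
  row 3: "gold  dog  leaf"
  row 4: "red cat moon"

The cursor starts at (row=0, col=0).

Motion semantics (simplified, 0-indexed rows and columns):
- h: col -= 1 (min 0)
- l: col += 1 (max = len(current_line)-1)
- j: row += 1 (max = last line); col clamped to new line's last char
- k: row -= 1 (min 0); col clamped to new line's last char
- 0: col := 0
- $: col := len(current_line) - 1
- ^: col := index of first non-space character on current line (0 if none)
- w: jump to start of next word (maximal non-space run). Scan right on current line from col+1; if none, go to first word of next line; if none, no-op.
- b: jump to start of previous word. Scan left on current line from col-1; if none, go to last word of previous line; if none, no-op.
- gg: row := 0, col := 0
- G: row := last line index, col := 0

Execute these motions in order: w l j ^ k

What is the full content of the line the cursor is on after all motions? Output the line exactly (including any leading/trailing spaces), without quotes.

After 1 (w): row=0 col=4 char='b'
After 2 (l): row=0 col=5 char='i'
After 3 (j): row=1 col=5 char='_'
After 4 (^): row=1 col=0 char='b'
After 5 (k): row=0 col=0 char='r'

Answer: red bird  snow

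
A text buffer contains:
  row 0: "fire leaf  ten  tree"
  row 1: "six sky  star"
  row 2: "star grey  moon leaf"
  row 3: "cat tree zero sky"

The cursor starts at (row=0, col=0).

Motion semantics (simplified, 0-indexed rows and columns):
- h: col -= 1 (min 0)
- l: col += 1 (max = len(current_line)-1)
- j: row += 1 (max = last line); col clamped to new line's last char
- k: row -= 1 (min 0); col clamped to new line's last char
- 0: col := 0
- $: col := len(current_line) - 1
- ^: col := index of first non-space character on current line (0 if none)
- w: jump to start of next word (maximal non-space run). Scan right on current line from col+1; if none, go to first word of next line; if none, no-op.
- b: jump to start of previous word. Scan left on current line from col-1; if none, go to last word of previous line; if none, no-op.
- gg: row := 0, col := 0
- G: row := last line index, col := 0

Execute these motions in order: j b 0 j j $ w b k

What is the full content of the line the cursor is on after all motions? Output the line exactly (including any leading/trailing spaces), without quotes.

After 1 (j): row=1 col=0 char='s'
After 2 (b): row=0 col=16 char='t'
After 3 (0): row=0 col=0 char='f'
After 4 (j): row=1 col=0 char='s'
After 5 (j): row=2 col=0 char='s'
After 6 ($): row=2 col=19 char='f'
After 7 (w): row=3 col=0 char='c'
After 8 (b): row=2 col=16 char='l'
After 9 (k): row=1 col=12 char='r'

Answer: six sky  star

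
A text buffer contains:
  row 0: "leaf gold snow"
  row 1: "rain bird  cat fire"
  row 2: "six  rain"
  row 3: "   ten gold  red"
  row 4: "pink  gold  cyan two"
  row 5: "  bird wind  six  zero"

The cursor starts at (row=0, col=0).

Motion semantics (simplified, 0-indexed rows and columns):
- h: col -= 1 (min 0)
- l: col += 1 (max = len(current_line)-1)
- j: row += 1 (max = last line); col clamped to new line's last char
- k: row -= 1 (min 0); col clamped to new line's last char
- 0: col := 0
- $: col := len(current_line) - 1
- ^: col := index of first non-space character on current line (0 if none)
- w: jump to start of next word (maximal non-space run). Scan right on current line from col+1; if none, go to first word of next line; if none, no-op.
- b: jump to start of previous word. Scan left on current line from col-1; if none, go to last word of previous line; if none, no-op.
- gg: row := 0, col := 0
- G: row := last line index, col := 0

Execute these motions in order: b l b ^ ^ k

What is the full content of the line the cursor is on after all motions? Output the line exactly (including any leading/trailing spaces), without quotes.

Answer: leaf gold snow

Derivation:
After 1 (b): row=0 col=0 char='l'
After 2 (l): row=0 col=1 char='e'
After 3 (b): row=0 col=0 char='l'
After 4 (^): row=0 col=0 char='l'
After 5 (^): row=0 col=0 char='l'
After 6 (k): row=0 col=0 char='l'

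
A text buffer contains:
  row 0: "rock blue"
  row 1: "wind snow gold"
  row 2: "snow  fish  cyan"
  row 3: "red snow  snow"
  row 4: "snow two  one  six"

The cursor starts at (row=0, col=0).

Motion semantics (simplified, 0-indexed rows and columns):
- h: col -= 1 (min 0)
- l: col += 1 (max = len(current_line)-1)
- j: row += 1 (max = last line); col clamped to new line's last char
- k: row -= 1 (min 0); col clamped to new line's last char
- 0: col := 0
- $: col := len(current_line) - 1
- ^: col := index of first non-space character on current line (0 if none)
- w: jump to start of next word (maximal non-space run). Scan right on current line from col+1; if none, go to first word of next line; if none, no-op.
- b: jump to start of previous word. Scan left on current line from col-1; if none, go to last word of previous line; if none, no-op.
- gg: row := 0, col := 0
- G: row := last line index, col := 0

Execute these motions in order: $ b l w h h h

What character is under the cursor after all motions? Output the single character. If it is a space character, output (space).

Answer: w

Derivation:
After 1 ($): row=0 col=8 char='e'
After 2 (b): row=0 col=5 char='b'
After 3 (l): row=0 col=6 char='l'
After 4 (w): row=1 col=0 char='w'
After 5 (h): row=1 col=0 char='w'
After 6 (h): row=1 col=0 char='w'
After 7 (h): row=1 col=0 char='w'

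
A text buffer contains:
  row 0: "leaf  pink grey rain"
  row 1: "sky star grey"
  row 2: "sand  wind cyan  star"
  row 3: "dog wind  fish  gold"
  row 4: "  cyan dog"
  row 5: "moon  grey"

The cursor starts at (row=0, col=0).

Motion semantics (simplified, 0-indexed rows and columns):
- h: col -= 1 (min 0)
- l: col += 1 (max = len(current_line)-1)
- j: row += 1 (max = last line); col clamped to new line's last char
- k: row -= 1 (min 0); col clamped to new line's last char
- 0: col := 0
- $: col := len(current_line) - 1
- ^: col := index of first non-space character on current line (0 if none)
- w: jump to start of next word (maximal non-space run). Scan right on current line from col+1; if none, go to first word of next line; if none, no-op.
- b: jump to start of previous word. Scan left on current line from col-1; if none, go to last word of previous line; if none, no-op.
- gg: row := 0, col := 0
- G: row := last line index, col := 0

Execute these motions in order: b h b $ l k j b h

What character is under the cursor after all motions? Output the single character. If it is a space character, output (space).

Answer: (space)

Derivation:
After 1 (b): row=0 col=0 char='l'
After 2 (h): row=0 col=0 char='l'
After 3 (b): row=0 col=0 char='l'
After 4 ($): row=0 col=19 char='n'
After 5 (l): row=0 col=19 char='n'
After 6 (k): row=0 col=19 char='n'
After 7 (j): row=1 col=12 char='y'
After 8 (b): row=1 col=9 char='g'
After 9 (h): row=1 col=8 char='_'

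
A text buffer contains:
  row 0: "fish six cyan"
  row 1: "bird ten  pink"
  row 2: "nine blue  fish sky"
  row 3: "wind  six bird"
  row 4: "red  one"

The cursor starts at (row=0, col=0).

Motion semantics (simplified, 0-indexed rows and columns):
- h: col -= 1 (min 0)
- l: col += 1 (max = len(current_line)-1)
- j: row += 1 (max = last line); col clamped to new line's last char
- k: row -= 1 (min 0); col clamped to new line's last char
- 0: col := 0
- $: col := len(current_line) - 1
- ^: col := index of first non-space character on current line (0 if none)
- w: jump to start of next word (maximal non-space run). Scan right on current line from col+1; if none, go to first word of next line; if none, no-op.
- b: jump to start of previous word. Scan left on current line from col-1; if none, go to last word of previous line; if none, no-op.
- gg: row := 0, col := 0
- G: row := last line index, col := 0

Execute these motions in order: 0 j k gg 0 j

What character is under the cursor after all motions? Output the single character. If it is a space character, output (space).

After 1 (0): row=0 col=0 char='f'
After 2 (j): row=1 col=0 char='b'
After 3 (k): row=0 col=0 char='f'
After 4 (gg): row=0 col=0 char='f'
After 5 (0): row=0 col=0 char='f'
After 6 (j): row=1 col=0 char='b'

Answer: b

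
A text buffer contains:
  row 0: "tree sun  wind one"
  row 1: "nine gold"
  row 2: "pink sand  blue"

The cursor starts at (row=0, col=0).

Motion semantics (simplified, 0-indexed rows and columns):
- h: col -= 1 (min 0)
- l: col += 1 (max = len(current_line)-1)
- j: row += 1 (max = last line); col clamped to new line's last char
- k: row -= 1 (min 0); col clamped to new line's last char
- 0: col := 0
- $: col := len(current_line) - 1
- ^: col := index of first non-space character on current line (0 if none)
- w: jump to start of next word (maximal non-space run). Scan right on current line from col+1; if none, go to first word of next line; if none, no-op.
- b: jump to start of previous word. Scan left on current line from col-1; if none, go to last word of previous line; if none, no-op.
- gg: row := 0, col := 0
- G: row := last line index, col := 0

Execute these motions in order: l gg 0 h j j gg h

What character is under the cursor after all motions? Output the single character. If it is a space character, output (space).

After 1 (l): row=0 col=1 char='r'
After 2 (gg): row=0 col=0 char='t'
After 3 (0): row=0 col=0 char='t'
After 4 (h): row=0 col=0 char='t'
After 5 (j): row=1 col=0 char='n'
After 6 (j): row=2 col=0 char='p'
After 7 (gg): row=0 col=0 char='t'
After 8 (h): row=0 col=0 char='t'

Answer: t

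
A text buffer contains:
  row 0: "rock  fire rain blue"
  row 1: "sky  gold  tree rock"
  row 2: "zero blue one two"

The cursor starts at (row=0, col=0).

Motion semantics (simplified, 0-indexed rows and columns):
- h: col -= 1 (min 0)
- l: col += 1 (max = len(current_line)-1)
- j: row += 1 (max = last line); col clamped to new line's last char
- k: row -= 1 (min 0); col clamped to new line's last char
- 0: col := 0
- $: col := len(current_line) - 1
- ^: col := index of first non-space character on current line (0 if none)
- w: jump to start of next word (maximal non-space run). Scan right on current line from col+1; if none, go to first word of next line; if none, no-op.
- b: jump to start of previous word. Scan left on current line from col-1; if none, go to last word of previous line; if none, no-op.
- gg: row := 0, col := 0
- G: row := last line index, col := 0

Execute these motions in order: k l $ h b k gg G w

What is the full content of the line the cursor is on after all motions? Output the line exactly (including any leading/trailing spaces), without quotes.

Answer: zero blue one two

Derivation:
After 1 (k): row=0 col=0 char='r'
After 2 (l): row=0 col=1 char='o'
After 3 ($): row=0 col=19 char='e'
After 4 (h): row=0 col=18 char='u'
After 5 (b): row=0 col=16 char='b'
After 6 (k): row=0 col=16 char='b'
After 7 (gg): row=0 col=0 char='r'
After 8 (G): row=2 col=0 char='z'
After 9 (w): row=2 col=5 char='b'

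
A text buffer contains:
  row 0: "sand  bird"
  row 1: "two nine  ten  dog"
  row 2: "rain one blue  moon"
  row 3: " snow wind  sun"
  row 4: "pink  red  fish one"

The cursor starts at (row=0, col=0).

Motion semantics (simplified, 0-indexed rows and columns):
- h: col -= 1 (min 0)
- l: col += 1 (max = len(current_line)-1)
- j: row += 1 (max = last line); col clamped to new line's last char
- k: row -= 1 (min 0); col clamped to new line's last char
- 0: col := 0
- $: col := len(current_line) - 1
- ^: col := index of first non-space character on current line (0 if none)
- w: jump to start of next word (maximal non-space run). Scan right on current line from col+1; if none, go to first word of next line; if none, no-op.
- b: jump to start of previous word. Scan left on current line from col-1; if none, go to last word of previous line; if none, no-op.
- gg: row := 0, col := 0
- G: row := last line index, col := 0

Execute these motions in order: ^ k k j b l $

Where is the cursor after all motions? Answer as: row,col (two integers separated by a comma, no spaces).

Answer: 0,9

Derivation:
After 1 (^): row=0 col=0 char='s'
After 2 (k): row=0 col=0 char='s'
After 3 (k): row=0 col=0 char='s'
After 4 (j): row=1 col=0 char='t'
After 5 (b): row=0 col=6 char='b'
After 6 (l): row=0 col=7 char='i'
After 7 ($): row=0 col=9 char='d'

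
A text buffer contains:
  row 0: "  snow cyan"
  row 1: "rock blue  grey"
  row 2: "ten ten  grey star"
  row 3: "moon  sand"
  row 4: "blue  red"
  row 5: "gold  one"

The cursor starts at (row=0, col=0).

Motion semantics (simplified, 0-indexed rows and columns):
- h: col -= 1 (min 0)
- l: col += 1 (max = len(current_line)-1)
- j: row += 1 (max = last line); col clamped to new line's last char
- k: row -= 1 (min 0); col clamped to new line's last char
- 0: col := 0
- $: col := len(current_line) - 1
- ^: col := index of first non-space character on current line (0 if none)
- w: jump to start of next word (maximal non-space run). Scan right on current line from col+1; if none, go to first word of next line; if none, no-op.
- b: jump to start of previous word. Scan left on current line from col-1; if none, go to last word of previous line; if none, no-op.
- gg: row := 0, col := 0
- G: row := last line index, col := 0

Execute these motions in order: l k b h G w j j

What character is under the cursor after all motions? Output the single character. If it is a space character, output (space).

Answer: o

Derivation:
After 1 (l): row=0 col=1 char='_'
After 2 (k): row=0 col=1 char='_'
After 3 (b): row=0 col=1 char='_'
After 4 (h): row=0 col=0 char='_'
After 5 (G): row=5 col=0 char='g'
After 6 (w): row=5 col=6 char='o'
After 7 (j): row=5 col=6 char='o'
After 8 (j): row=5 col=6 char='o'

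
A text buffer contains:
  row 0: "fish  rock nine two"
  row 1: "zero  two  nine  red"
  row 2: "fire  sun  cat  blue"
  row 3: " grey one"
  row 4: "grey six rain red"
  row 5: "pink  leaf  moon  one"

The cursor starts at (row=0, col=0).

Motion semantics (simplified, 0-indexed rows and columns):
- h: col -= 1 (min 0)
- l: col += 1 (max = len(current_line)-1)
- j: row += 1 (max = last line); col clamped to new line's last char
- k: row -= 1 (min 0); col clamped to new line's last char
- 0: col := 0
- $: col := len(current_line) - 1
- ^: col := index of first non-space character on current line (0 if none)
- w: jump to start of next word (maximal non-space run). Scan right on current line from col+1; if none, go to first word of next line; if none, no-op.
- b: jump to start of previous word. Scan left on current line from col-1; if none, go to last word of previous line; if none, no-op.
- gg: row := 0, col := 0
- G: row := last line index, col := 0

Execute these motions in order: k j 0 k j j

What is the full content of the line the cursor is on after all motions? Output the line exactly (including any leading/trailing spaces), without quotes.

Answer: fire  sun  cat  blue

Derivation:
After 1 (k): row=0 col=0 char='f'
After 2 (j): row=1 col=0 char='z'
After 3 (0): row=1 col=0 char='z'
After 4 (k): row=0 col=0 char='f'
After 5 (j): row=1 col=0 char='z'
After 6 (j): row=2 col=0 char='f'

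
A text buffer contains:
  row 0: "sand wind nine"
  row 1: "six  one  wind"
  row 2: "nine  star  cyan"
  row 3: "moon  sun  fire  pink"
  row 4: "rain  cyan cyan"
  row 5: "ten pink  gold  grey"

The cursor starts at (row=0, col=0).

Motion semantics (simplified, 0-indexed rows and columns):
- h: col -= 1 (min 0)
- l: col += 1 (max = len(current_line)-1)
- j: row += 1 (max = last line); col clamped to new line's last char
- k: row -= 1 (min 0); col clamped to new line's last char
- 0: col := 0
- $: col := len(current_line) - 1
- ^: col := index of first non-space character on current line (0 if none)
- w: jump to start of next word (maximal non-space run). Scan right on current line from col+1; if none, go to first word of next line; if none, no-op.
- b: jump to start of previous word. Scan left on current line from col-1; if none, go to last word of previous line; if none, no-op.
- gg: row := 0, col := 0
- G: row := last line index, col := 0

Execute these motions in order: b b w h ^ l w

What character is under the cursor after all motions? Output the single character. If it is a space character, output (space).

After 1 (b): row=0 col=0 char='s'
After 2 (b): row=0 col=0 char='s'
After 3 (w): row=0 col=5 char='w'
After 4 (h): row=0 col=4 char='_'
After 5 (^): row=0 col=0 char='s'
After 6 (l): row=0 col=1 char='a'
After 7 (w): row=0 col=5 char='w'

Answer: w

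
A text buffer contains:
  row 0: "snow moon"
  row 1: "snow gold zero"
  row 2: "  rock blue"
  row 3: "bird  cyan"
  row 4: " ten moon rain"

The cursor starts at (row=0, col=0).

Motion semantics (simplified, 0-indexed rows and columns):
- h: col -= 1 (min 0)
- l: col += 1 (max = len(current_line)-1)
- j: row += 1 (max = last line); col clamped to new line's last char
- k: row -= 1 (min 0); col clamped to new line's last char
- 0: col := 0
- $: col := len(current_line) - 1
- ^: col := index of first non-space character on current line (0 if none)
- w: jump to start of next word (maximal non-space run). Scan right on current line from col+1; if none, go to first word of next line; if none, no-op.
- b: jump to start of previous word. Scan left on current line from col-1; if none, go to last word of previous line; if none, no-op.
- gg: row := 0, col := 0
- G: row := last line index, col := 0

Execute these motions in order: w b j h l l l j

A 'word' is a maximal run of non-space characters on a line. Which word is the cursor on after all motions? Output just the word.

Answer: rock

Derivation:
After 1 (w): row=0 col=5 char='m'
After 2 (b): row=0 col=0 char='s'
After 3 (j): row=1 col=0 char='s'
After 4 (h): row=1 col=0 char='s'
After 5 (l): row=1 col=1 char='n'
After 6 (l): row=1 col=2 char='o'
After 7 (l): row=1 col=3 char='w'
After 8 (j): row=2 col=3 char='o'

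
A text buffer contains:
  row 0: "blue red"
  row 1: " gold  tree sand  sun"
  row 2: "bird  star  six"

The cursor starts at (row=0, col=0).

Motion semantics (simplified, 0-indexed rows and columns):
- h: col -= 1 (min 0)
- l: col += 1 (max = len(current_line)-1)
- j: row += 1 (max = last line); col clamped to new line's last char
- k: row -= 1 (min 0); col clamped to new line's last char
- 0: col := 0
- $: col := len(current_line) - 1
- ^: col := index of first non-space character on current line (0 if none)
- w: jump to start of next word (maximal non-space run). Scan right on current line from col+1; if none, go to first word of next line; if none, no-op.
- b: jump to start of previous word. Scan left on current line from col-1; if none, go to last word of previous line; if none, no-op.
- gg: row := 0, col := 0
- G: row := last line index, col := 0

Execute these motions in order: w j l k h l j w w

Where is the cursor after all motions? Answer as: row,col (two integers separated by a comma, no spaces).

Answer: 1,12

Derivation:
After 1 (w): row=0 col=5 char='r'
After 2 (j): row=1 col=5 char='_'
After 3 (l): row=1 col=6 char='_'
After 4 (k): row=0 col=6 char='e'
After 5 (h): row=0 col=5 char='r'
After 6 (l): row=0 col=6 char='e'
After 7 (j): row=1 col=6 char='_'
After 8 (w): row=1 col=7 char='t'
After 9 (w): row=1 col=12 char='s'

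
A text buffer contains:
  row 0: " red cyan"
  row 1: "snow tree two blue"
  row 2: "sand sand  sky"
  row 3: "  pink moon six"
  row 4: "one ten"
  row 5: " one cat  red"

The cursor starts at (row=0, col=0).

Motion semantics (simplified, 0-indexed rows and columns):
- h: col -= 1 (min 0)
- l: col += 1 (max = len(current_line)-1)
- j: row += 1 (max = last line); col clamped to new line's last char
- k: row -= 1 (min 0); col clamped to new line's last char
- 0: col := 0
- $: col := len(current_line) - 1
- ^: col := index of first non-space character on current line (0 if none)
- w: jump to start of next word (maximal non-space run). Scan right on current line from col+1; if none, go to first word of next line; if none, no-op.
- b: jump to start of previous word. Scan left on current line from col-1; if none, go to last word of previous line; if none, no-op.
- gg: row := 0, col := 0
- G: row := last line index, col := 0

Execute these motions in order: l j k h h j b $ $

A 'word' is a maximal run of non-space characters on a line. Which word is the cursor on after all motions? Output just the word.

Answer: cyan

Derivation:
After 1 (l): row=0 col=1 char='r'
After 2 (j): row=1 col=1 char='n'
After 3 (k): row=0 col=1 char='r'
After 4 (h): row=0 col=0 char='_'
After 5 (h): row=0 col=0 char='_'
After 6 (j): row=1 col=0 char='s'
After 7 (b): row=0 col=5 char='c'
After 8 ($): row=0 col=8 char='n'
After 9 ($): row=0 col=8 char='n'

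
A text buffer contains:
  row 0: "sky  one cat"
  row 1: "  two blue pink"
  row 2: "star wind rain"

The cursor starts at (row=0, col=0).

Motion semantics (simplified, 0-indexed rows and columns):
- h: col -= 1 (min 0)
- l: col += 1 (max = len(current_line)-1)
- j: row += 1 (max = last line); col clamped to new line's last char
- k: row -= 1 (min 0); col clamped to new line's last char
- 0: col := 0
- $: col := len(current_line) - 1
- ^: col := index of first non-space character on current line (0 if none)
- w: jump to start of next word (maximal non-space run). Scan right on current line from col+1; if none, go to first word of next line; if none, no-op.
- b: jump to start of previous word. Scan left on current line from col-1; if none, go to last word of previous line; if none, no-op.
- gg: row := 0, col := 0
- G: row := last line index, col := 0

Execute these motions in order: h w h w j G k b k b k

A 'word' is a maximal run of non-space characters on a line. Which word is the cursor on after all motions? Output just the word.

After 1 (h): row=0 col=0 char='s'
After 2 (w): row=0 col=5 char='o'
After 3 (h): row=0 col=4 char='_'
After 4 (w): row=0 col=5 char='o'
After 5 (j): row=1 col=5 char='_'
After 6 (G): row=2 col=0 char='s'
After 7 (k): row=1 col=0 char='_'
After 8 (b): row=0 col=9 char='c'
After 9 (k): row=0 col=9 char='c'
After 10 (b): row=0 col=5 char='o'
After 11 (k): row=0 col=5 char='o'

Answer: one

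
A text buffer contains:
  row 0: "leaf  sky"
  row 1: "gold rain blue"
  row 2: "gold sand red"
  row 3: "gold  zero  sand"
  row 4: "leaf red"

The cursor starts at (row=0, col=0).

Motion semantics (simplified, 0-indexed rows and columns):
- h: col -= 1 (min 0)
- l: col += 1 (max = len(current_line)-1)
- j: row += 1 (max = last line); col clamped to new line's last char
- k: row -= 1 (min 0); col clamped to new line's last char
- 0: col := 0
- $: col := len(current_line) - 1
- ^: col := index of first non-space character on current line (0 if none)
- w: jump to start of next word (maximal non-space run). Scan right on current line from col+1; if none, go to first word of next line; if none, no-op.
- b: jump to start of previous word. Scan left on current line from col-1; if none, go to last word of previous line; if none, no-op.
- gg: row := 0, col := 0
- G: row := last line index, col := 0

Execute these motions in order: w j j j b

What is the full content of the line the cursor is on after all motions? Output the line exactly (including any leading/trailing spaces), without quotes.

Answer: gold  zero  sand

Derivation:
After 1 (w): row=0 col=6 char='s'
After 2 (j): row=1 col=6 char='a'
After 3 (j): row=2 col=6 char='a'
After 4 (j): row=3 col=6 char='z'
After 5 (b): row=3 col=0 char='g'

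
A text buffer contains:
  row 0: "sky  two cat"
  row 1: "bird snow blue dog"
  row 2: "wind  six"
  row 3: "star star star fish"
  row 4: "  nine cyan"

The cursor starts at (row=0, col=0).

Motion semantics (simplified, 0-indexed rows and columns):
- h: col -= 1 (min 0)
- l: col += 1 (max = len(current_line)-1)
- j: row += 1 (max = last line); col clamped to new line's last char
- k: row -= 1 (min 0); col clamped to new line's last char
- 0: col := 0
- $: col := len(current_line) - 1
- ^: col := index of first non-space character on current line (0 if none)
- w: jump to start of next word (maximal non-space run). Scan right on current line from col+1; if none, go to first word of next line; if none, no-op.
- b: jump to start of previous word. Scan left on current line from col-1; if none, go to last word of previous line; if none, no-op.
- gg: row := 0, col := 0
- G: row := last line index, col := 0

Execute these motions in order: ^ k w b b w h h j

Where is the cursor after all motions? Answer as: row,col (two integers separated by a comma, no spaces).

Answer: 1,3

Derivation:
After 1 (^): row=0 col=0 char='s'
After 2 (k): row=0 col=0 char='s'
After 3 (w): row=0 col=5 char='t'
After 4 (b): row=0 col=0 char='s'
After 5 (b): row=0 col=0 char='s'
After 6 (w): row=0 col=5 char='t'
After 7 (h): row=0 col=4 char='_'
After 8 (h): row=0 col=3 char='_'
After 9 (j): row=1 col=3 char='d'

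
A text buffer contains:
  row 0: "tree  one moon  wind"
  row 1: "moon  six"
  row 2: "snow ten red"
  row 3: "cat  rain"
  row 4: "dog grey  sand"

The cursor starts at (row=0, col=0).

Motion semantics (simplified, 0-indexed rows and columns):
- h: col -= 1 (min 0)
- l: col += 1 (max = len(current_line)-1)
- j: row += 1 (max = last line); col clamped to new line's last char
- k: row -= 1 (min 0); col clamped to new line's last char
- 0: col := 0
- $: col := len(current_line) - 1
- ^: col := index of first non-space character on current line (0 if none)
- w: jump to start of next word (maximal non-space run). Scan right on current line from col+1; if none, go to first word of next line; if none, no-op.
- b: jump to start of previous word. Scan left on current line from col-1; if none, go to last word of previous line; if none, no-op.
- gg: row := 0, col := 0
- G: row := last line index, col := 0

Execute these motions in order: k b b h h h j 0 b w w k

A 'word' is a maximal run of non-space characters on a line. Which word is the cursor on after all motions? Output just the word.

Answer: one

Derivation:
After 1 (k): row=0 col=0 char='t'
After 2 (b): row=0 col=0 char='t'
After 3 (b): row=0 col=0 char='t'
After 4 (h): row=0 col=0 char='t'
After 5 (h): row=0 col=0 char='t'
After 6 (h): row=0 col=0 char='t'
After 7 (j): row=1 col=0 char='m'
After 8 (0): row=1 col=0 char='m'
After 9 (b): row=0 col=16 char='w'
After 10 (w): row=1 col=0 char='m'
After 11 (w): row=1 col=6 char='s'
After 12 (k): row=0 col=6 char='o'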